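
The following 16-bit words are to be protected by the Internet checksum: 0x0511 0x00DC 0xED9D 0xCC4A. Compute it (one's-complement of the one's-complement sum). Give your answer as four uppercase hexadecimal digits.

402A

One's-complement addition (fold any carry out of bit 15 back into bit 0):
  0x0511 + 0x00DC = 0x005ED
  0x05ED + 0xED9D = 0x0F38A
  0xF38A + 0xCC4A = 0x1BFD4 → wrap carry → 0xBFD5
One's-complement sum = 0xBFD5.
Checksum = ~0xBFD5 & 0xFFFF = 0x402A.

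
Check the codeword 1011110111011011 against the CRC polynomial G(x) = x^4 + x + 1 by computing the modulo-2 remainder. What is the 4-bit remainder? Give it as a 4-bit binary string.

0000

Modulo-2 division of 1011110111011011 by 10011:
  pos 0: 10111 XOR 10011 = 00100
  pos 2: 10010 XOR 10011 = 00001
  pos 6: 11110 XOR 10011 = 01101
  pos 7: 11011 XOR 10011 = 01000
  pos 8: 10001 XOR 10011 = 00010
  pos 11: 10011 XOR 10011 = 00000
Remainder = 0000 (zero — the frame passes the CRC check).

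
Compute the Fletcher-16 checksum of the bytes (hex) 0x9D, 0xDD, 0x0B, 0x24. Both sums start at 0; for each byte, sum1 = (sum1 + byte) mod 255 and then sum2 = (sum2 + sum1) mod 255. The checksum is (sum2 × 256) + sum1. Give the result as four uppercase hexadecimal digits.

4AAA

Running sums (mod 255):
  after byte 0 (0x9D): sum1=157, sum2=157
  after byte 1 (0xDD): sum1=123, sum2=25
  after byte 2 (0x0B): sum1=134, sum2=159
  after byte 3 (0x24): sum1=170, sum2=74
Checksum = sum2·256 + sum1 = 74·256 + 170 = 19114 = 0x4AAA.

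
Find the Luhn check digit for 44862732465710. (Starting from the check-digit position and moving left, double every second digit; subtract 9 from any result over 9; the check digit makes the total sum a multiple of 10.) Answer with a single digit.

Partial digits right→left: 0 1 7 5 6 4 2 3 7 2 6 8 4 4
Double every second digit counting from the check-digit position (so the 1st, 3rd, 5th, ... of the partial from the right).
  doubled (with −9 where >9): 0 5 3 4 5 3 8 → sum 28
  kept as-is: 1 5 4 3 2 8 4 → sum 27
Total = 28 + 27 = 55.
Check digit = (10 − (55 mod 10)) mod 10 = 5.

5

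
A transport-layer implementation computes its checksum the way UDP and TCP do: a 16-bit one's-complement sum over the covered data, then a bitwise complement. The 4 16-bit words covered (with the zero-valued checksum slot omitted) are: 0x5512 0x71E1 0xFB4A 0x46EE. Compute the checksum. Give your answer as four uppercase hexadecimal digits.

F6D2

One's-complement addition (fold any carry out of bit 15 back into bit 0):
  0x5512 + 0x71E1 = 0x0C6F3
  0xC6F3 + 0xFB4A = 0x1C23D → wrap carry → 0xC23E
  0xC23E + 0x46EE = 0x1092C → wrap carry → 0x092D
One's-complement sum = 0x092D.
Checksum = ~0x092D & 0xFFFF = 0xF6D2.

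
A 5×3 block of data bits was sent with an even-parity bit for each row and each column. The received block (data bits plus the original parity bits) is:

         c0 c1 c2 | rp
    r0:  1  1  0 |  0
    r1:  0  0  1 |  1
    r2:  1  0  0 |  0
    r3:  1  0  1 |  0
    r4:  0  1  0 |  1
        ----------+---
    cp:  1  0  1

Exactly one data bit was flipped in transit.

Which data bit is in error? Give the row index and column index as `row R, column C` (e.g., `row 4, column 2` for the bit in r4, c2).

Recompute each row's even parity and compare to rp:
  r0: data parity 0, sent rp 0 → ok
  r1: data parity 1, sent rp 1 → ok
  r2: data parity 1, sent rp 0 → mismatch
  r3: data parity 0, sent rp 0 → ok
  r4: data parity 1, sent rp 1 → ok
Recompute each column's even parity and compare to cp:
  c0: data parity 1, sent cp 1 → ok
  c1: data parity 0, sent cp 0 → ok
  c2: data parity 0, sent cp 1 → mismatch
Exactly one row (r2) and one column (c2) fail → the flipped bit is at their intersection.

row 2, column 2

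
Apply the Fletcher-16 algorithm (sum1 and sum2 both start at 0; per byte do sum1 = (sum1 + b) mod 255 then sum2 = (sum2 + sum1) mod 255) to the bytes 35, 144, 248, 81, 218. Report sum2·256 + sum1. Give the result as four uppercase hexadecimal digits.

Running sums (mod 255):
  after byte 0 (35): sum1=35, sum2=35
  after byte 1 (144): sum1=179, sum2=214
  after byte 2 (248): sum1=172, sum2=131
  after byte 3 (81): sum1=253, sum2=129
  after byte 4 (218): sum1=216, sum2=90
Checksum = sum2·256 + sum1 = 90·256 + 216 = 23256 = 0x5AD8.

5AD8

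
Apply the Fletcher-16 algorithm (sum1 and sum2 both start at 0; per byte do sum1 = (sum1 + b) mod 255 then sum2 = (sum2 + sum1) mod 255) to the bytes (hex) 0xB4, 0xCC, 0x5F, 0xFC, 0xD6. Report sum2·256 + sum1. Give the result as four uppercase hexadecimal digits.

Running sums (mod 255):
  after byte 0 (0xB4): sum1=180, sum2=180
  after byte 1 (0xCC): sum1=129, sum2=54
  after byte 2 (0x5F): sum1=224, sum2=23
  after byte 3 (0xFC): sum1=221, sum2=244
  after byte 4 (0xD6): sum1=180, sum2=169
Checksum = sum2·256 + sum1 = 169·256 + 180 = 43444 = 0xA9B4.

A9B4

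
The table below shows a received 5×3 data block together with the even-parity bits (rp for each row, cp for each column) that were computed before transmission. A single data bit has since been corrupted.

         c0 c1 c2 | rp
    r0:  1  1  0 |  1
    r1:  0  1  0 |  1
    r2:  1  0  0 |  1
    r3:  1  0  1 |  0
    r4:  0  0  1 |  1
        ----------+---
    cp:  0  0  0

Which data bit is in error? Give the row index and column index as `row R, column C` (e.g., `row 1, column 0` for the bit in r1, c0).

row 0, column 0

Recompute each row's even parity and compare to rp:
  r0: data parity 0, sent rp 1 → mismatch
  r1: data parity 1, sent rp 1 → ok
  r2: data parity 1, sent rp 1 → ok
  r3: data parity 0, sent rp 0 → ok
  r4: data parity 1, sent rp 1 → ok
Recompute each column's even parity and compare to cp:
  c0: data parity 1, sent cp 0 → mismatch
  c1: data parity 0, sent cp 0 → ok
  c2: data parity 0, sent cp 0 → ok
Exactly one row (r0) and one column (c0) fail → the flipped bit is at their intersection.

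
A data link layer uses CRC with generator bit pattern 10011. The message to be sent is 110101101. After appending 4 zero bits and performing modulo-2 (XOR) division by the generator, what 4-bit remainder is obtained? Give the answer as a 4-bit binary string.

Append 4 zeros: 1101011010000. Divide by 10011 (XOR where the leading bit is 1):
  pos 0: 11010 XOR 10011 = 01001
  pos 1: 10011 XOR 10011 = 00000
  pos 6: 10100 XOR 10011 = 00111
  pos 8: 11100 XOR 10011 = 01111
Remainder (last 4 bits) = 1111. This is the CRC / FCS.

1111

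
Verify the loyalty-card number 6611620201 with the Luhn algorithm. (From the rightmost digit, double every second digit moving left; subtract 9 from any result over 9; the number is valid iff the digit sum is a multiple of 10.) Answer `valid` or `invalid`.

From the right, keep odd positions and double even positions (subtract 9 from any doubled value over 9):
  doubled (positions 2,4,...): 0 0 3 2 3 → sum 8
  kept (positions 1,3,...): 1 2 2 1 6 → sum 12
Total = 20.
20 mod 10 = 0, so the number is valid.

valid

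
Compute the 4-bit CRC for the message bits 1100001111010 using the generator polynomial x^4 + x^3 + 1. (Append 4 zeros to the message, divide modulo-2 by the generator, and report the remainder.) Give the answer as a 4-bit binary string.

Append 4 zeros: 11000011110100000. Divide by 11001 (XOR where the leading bit is 1):
  pos 0: 11000 XOR 11001 = 00001
  pos 4: 10111 XOR 11001 = 01110
  pos 5: 11101 XOR 11001 = 00100
  pos 7: 10001 XOR 11001 = 01000
  pos 8: 10000 XOR 11001 = 01001
  pos 9: 10010 XOR 11001 = 01011
  pos 10: 10110 XOR 11001 = 01111
  pos 11: 11110 XOR 11001 = 00111
Remainder (last 4 bits) = 1110. This is the CRC / FCS.

1110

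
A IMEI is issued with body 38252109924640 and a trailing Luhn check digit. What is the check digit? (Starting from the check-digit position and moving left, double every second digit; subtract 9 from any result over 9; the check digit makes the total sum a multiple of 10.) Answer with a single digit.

Partial digits right→left: 0 4 6 4 2 9 9 0 1 2 5 2 8 3
Double every second digit counting from the check-digit position (so the 1st, 3rd, 5th, ... of the partial from the right).
  doubled (with −9 where >9): 0 3 4 9 2 1 7 → sum 26
  kept as-is: 4 4 9 0 2 2 3 → sum 24
Total = 26 + 24 = 50.
Check digit = (10 − (50 mod 10)) mod 10 = 0.

0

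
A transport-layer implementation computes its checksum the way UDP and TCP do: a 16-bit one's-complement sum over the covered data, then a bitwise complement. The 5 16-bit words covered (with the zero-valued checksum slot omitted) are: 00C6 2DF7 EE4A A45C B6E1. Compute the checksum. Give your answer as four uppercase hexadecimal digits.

87B9

One's-complement addition (fold any carry out of bit 15 back into bit 0):
  0x00C6 + 0x2DF7 = 0x02EBD
  0x2EBD + 0xEE4A = 0x11D07 → wrap carry → 0x1D08
  0x1D08 + 0xA45C = 0x0C164
  0xC164 + 0xB6E1 = 0x17845 → wrap carry → 0x7846
One's-complement sum = 0x7846.
Checksum = ~0x7846 & 0xFFFF = 0x87B9.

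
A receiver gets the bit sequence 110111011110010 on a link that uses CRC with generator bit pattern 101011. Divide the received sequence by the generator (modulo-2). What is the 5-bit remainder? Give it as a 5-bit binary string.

00000

Modulo-2 division of 110111011110010 by 101011:
  pos 0: 110111 XOR 101011 = 011100
  pos 1: 111000 XOR 101011 = 010011
  pos 2: 100111 XOR 101011 = 001100
  pos 4: 110011 XOR 101011 = 011000
  pos 5: 110001 XOR 101011 = 011010
  pos 6: 110100 XOR 101011 = 011111
  pos 7: 111110 XOR 101011 = 010101
  pos 8: 101011 XOR 101011 = 000000
Remainder = 00000 (zero — the frame passes the CRC check).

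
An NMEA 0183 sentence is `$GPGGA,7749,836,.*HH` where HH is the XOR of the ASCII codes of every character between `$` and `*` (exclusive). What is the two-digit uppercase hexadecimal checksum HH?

64

XOR the ASCII codes of the payload characters:
  'G' = 0x47 → acc = 0x47
  'P' = 0x50 → acc = 0x17
  'G' = 0x47 → acc = 0x50
  'G' = 0x47 → acc = 0x17
  'A' = 0x41 → acc = 0x56
  ',' = 0x2C → acc = 0x7A
  '7' = 0x37 → acc = 0x4D
  '7' = 0x37 → acc = 0x7A
  '4' = 0x34 → acc = 0x4E
  '9' = 0x39 → acc = 0x77
  ',' = 0x2C → acc = 0x5B
  '8' = 0x38 → acc = 0x63
  '3' = 0x33 → acc = 0x50
  '6' = 0x36 → acc = 0x66
  ',' = 0x2C → acc = 0x4A
  '.' = 0x2E → acc = 0x64
Checksum = 0x64.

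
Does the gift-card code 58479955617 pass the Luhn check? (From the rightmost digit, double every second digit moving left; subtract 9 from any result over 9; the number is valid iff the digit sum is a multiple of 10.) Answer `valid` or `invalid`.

From the right, keep odd positions and double even positions (subtract 9 from any doubled value over 9):
  doubled (positions 2,4,...): 2 1 9 5 7 → sum 24
  kept (positions 1,3,...): 7 6 5 9 4 5 → sum 36
Total = 60.
60 mod 10 = 0, so the number is valid.

valid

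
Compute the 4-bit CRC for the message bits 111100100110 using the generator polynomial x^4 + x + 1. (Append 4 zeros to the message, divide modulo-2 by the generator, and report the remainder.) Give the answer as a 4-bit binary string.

Append 4 zeros: 1111001001100000. Divide by 10011 (XOR where the leading bit is 1):
  pos 0: 11110 XOR 10011 = 01101
  pos 1: 11010 XOR 10011 = 01001
  pos 2: 10011 XOR 10011 = 00000
  pos 9: 11000 XOR 10011 = 01011
  pos 10: 10110 XOR 10011 = 00101
Remainder (last 4 bits) = 1010. This is the CRC / FCS.

1010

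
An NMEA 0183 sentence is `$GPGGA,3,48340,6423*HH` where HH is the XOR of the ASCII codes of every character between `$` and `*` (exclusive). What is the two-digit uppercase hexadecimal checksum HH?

71

XOR the ASCII codes of the payload characters:
  'G' = 0x47 → acc = 0x47
  'P' = 0x50 → acc = 0x17
  'G' = 0x47 → acc = 0x50
  'G' = 0x47 → acc = 0x17
  'A' = 0x41 → acc = 0x56
  ',' = 0x2C → acc = 0x7A
  '3' = 0x33 → acc = 0x49
  ',' = 0x2C → acc = 0x65
  '4' = 0x34 → acc = 0x51
  '8' = 0x38 → acc = 0x69
  '3' = 0x33 → acc = 0x5A
  '4' = 0x34 → acc = 0x6E
  '0' = 0x30 → acc = 0x5E
  ',' = 0x2C → acc = 0x72
  '6' = 0x36 → acc = 0x44
  '4' = 0x34 → acc = 0x70
  '2' = 0x32 → acc = 0x42
  '3' = 0x33 → acc = 0x71
Checksum = 0x71.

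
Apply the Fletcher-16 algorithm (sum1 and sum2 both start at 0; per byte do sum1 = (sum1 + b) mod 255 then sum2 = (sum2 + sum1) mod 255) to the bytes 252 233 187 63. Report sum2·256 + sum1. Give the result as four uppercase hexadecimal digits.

Running sums (mod 255):
  after byte 0 (252): sum1=252, sum2=252
  after byte 1 (233): sum1=230, sum2=227
  after byte 2 (187): sum1=162, sum2=134
  after byte 3 (63): sum1=225, sum2=104
Checksum = sum2·256 + sum1 = 104·256 + 225 = 26849 = 0x68E1.

68E1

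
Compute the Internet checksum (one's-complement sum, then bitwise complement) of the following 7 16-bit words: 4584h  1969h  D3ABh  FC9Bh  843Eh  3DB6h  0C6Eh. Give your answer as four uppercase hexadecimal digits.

0268

One's-complement addition (fold any carry out of bit 15 back into bit 0):
  0x4584 + 0x1969 = 0x05EED
  0x5EED + 0xD3AB = 0x13298 → wrap carry → 0x3299
  0x3299 + 0xFC9B = 0x12F34 → wrap carry → 0x2F35
  0x2F35 + 0x843E = 0x0B373
  0xB373 + 0x3DB6 = 0x0F129
  0xF129 + 0x0C6E = 0x0FD97
One's-complement sum = 0xFD97.
Checksum = ~0xFD97 & 0xFFFF = 0x0268.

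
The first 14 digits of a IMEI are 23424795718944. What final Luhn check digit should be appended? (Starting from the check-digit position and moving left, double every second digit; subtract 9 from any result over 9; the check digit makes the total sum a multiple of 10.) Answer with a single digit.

7

Partial digits right→left: 4 4 9 8 1 7 5 9 7 4 2 4 3 2
Double every second digit counting from the check-digit position (so the 1st, 3rd, 5th, ... of the partial from the right).
  doubled (with −9 where >9): 8 9 2 1 5 4 6 → sum 35
  kept as-is: 4 8 7 9 4 4 2 → sum 38
Total = 35 + 38 = 73.
Check digit = (10 − (73 mod 10)) mod 10 = 7.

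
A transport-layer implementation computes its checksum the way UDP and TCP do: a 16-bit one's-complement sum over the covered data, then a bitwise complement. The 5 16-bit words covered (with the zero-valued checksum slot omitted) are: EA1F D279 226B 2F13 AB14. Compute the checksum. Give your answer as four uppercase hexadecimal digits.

46D3

One's-complement addition (fold any carry out of bit 15 back into bit 0):
  0xEA1F + 0xD279 = 0x1BC98 → wrap carry → 0xBC99
  0xBC99 + 0x226B = 0x0DF04
  0xDF04 + 0x2F13 = 0x10E17 → wrap carry → 0x0E18
  0x0E18 + 0xAB14 = 0x0B92C
One's-complement sum = 0xB92C.
Checksum = ~0xB92C & 0xFFFF = 0x46D3.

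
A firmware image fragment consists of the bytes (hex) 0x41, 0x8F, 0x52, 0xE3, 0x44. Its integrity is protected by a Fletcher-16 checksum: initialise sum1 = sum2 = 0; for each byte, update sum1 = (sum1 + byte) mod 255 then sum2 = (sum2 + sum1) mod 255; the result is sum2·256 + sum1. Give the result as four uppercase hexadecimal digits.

Running sums (mod 255):
  after byte 0 (0x41): sum1=65, sum2=65
  after byte 1 (0x8F): sum1=208, sum2=18
  after byte 2 (0x52): sum1=35, sum2=53
  after byte 3 (0xE3): sum1=7, sum2=60
  after byte 4 (0x44): sum1=75, sum2=135
Checksum = sum2·256 + sum1 = 135·256 + 75 = 34635 = 0x874B.

874B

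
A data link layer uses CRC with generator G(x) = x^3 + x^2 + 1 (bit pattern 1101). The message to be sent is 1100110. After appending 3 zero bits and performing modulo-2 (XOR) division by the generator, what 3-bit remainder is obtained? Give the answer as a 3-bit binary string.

010

Append 3 zeros: 1100110000. Divide by 1101 (XOR where the leading bit is 1):
  pos 0: 1100 XOR 1101 = 0001
  pos 3: 1110 XOR 1101 = 0011
  pos 5: 1100 XOR 1101 = 0001
Remainder (last 3 bits) = 010. This is the CRC / FCS.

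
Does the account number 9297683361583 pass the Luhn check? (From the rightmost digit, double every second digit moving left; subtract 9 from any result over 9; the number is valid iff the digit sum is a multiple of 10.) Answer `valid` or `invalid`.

invalid

From the right, keep odd positions and double even positions (subtract 9 from any doubled value over 9):
  doubled (positions 2,4,...): 7 2 6 7 5 4 → sum 31
  kept (positions 1,3,...): 3 5 6 3 6 9 9 → sum 41
Total = 72.
72 mod 10 = 2, so the number is invalid.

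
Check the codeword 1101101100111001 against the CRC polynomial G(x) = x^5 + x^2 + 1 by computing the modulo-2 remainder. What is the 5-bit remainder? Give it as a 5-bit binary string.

00000

Modulo-2 division of 1101101100111001 by 100101:
  pos 0: 110110 XOR 100101 = 010011
  pos 1: 100111 XOR 100101 = 000010
  pos 5: 101001 XOR 100101 = 001100
  pos 7: 110011 XOR 100101 = 010110
  pos 8: 101100 XOR 100101 = 001001
  pos 10: 100101 XOR 100101 = 000000
Remainder = 00000 (zero — the frame passes the CRC check).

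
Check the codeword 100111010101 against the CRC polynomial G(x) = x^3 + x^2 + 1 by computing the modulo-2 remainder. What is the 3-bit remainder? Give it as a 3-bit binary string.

000

Modulo-2 division of 100111010101 by 1101:
  pos 0: 1001 XOR 1101 = 0100
  pos 1: 1001 XOR 1101 = 0100
  pos 2: 1001 XOR 1101 = 0100
  pos 3: 1000 XOR 1101 = 0101
  pos 4: 1011 XOR 1101 = 0110
  pos 5: 1100 XOR 1101 = 0001
  pos 8: 1101 XOR 1101 = 0000
Remainder = 000 (zero — the frame passes the CRC check).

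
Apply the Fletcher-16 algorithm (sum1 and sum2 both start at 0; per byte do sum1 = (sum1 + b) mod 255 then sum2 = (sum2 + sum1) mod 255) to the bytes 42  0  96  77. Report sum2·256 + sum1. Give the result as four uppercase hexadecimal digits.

B6D7

Running sums (mod 255):
  after byte 0 (42): sum1=42, sum2=42
  after byte 1 (0): sum1=42, sum2=84
  after byte 2 (96): sum1=138, sum2=222
  after byte 3 (77): sum1=215, sum2=182
Checksum = sum2·256 + sum1 = 182·256 + 215 = 46807 = 0xB6D7.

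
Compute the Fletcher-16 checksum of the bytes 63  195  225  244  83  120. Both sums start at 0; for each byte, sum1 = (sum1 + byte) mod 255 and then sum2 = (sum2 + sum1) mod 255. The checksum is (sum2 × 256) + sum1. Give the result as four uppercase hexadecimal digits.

Running sums (mod 255):
  after byte 0 (63): sum1=63, sum2=63
  after byte 1 (195): sum1=3, sum2=66
  after byte 2 (225): sum1=228, sum2=39
  after byte 3 (244): sum1=217, sum2=1
  after byte 4 (83): sum1=45, sum2=46
  after byte 5 (120): sum1=165, sum2=211
Checksum = sum2·256 + sum1 = 211·256 + 165 = 54181 = 0xD3A5.

D3A5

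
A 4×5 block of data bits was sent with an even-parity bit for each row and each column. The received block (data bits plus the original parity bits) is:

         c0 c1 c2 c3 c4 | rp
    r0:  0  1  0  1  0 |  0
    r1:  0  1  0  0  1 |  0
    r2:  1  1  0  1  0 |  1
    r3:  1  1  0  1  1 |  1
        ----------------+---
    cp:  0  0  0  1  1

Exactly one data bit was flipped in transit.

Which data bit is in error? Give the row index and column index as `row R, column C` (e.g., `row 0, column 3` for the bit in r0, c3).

Recompute each row's even parity and compare to rp:
  r0: data parity 0, sent rp 0 → ok
  r1: data parity 0, sent rp 0 → ok
  r2: data parity 1, sent rp 1 → ok
  r3: data parity 0, sent rp 1 → mismatch
Recompute each column's even parity and compare to cp:
  c0: data parity 0, sent cp 0 → ok
  c1: data parity 0, sent cp 0 → ok
  c2: data parity 0, sent cp 0 → ok
  c3: data parity 1, sent cp 1 → ok
  c4: data parity 0, sent cp 1 → mismatch
Exactly one row (r3) and one column (c4) fail → the flipped bit is at their intersection.

row 3, column 4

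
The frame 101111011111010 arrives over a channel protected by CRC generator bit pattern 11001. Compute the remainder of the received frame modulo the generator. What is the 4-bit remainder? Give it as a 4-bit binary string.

1101

Modulo-2 division of 101111011111010 by 11001:
  pos 0: 10111 XOR 11001 = 01110
  pos 1: 11101 XOR 11001 = 00100
  pos 3: 10001 XOR 11001 = 01000
  pos 4: 10001 XOR 11001 = 01000
  pos 5: 10001 XOR 11001 = 01000
  pos 6: 10001 XOR 11001 = 01000
  pos 7: 10001 XOR 11001 = 01000
  pos 8: 10000 XOR 11001 = 01001
  pos 9: 10011 XOR 11001 = 01010
  pos 10: 10100 XOR 11001 = 01101
Remainder = 1101 (nonzero — an error is detected).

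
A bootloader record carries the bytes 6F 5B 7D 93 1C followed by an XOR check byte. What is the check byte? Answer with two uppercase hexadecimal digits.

XOR the bytes together:
  start with 0x6F
  0x6F ⊕ 0x5B = 0x34
  0x34 ⊕ 0x7D = 0x49
  0x49 ⊕ 0x93 = 0xDA
  0xDA ⊕ 0x1C = 0xC6

C6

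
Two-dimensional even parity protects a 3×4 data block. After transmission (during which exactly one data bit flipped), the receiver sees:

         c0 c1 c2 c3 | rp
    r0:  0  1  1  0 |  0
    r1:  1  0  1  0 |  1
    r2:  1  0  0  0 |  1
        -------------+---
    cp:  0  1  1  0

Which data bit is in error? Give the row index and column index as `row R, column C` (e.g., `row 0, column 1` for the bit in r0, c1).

Recompute each row's even parity and compare to rp:
  r0: data parity 0, sent rp 0 → ok
  r1: data parity 0, sent rp 1 → mismatch
  r2: data parity 1, sent rp 1 → ok
Recompute each column's even parity and compare to cp:
  c0: data parity 0, sent cp 0 → ok
  c1: data parity 1, sent cp 1 → ok
  c2: data parity 0, sent cp 1 → mismatch
  c3: data parity 0, sent cp 0 → ok
Exactly one row (r1) and one column (c2) fail → the flipped bit is at their intersection.

row 1, column 2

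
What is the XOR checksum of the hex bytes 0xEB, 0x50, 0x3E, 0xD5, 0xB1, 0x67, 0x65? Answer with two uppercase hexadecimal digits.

E3

XOR the bytes together:
  start with 0xEB
  0xEB ⊕ 0x50 = 0xBB
  0xBB ⊕ 0x3E = 0x85
  0x85 ⊕ 0xD5 = 0x50
  0x50 ⊕ 0xB1 = 0xE1
  0xE1 ⊕ 0x67 = 0x86
  0x86 ⊕ 0x65 = 0xE3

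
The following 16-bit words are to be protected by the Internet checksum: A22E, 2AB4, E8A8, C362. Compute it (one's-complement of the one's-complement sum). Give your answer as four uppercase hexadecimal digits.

One's-complement addition (fold any carry out of bit 15 back into bit 0):
  0xA22E + 0x2AB4 = 0x0CCE2
  0xCCE2 + 0xE8A8 = 0x1B58A → wrap carry → 0xB58B
  0xB58B + 0xC362 = 0x178ED → wrap carry → 0x78EE
One's-complement sum = 0x78EE.
Checksum = ~0x78EE & 0xFFFF = 0x8711.

8711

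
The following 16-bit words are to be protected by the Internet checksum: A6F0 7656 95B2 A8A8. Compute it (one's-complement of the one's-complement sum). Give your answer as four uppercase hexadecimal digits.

A45D

One's-complement addition (fold any carry out of bit 15 back into bit 0):
  0xA6F0 + 0x7656 = 0x11D46 → wrap carry → 0x1D47
  0x1D47 + 0x95B2 = 0x0B2F9
  0xB2F9 + 0xA8A8 = 0x15BA1 → wrap carry → 0x5BA2
One's-complement sum = 0x5BA2.
Checksum = ~0x5BA2 & 0xFFFF = 0xA45D.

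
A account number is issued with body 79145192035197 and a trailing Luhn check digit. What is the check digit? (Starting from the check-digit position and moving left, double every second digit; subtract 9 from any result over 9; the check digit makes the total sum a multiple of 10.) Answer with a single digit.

Partial digits right→left: 7 9 1 5 3 0 2 9 1 5 4 1 9 7
Double every second digit counting from the check-digit position (so the 1st, 3rd, 5th, ... of the partial from the right).
  doubled (with −9 where >9): 5 2 6 4 2 8 9 → sum 36
  kept as-is: 9 5 0 9 5 1 7 → sum 36
Total = 36 + 36 = 72.
Check digit = (10 − (72 mod 10)) mod 10 = 8.

8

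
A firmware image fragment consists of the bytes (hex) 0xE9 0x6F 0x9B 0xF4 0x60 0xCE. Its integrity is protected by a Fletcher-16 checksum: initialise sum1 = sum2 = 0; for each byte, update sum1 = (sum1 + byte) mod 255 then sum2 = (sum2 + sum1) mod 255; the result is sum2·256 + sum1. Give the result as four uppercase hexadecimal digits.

8519

Running sums (mod 255):
  after byte 0 (0xE9): sum1=233, sum2=233
  after byte 1 (0x6F): sum1=89, sum2=67
  after byte 2 (0x9B): sum1=244, sum2=56
  after byte 3 (0xF4): sum1=233, sum2=34
  after byte 4 (0x60): sum1=74, sum2=108
  after byte 5 (0xCE): sum1=25, sum2=133
Checksum = sum2·256 + sum1 = 133·256 + 25 = 34073 = 0x8519.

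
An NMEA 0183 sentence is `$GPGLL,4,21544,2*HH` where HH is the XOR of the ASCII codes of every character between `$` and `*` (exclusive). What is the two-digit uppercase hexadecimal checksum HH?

XOR the ASCII codes of the payload characters:
  'G' = 0x47 → acc = 0x47
  'P' = 0x50 → acc = 0x17
  'G' = 0x47 → acc = 0x50
  'L' = 0x4C → acc = 0x1C
  'L' = 0x4C → acc = 0x50
  ',' = 0x2C → acc = 0x7C
  '4' = 0x34 → acc = 0x48
  ',' = 0x2C → acc = 0x64
  '2' = 0x32 → acc = 0x56
  '1' = 0x31 → acc = 0x67
  '5' = 0x35 → acc = 0x52
  '4' = 0x34 → acc = 0x66
  '4' = 0x34 → acc = 0x52
  ',' = 0x2C → acc = 0x7E
  '2' = 0x32 → acc = 0x4C
Checksum = 0x4C.

4C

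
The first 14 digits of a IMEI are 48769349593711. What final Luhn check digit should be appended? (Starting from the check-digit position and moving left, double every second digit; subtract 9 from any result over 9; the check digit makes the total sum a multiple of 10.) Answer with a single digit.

6

Partial digits right→left: 1 1 7 3 9 5 9 4 3 9 6 7 8 4
Double every second digit counting from the check-digit position (so the 1st, 3rd, 5th, ... of the partial from the right).
  doubled (with −9 where >9): 2 5 9 9 6 3 7 → sum 41
  kept as-is: 1 3 5 4 9 7 4 → sum 33
Total = 41 + 33 = 74.
Check digit = (10 − (74 mod 10)) mod 10 = 6.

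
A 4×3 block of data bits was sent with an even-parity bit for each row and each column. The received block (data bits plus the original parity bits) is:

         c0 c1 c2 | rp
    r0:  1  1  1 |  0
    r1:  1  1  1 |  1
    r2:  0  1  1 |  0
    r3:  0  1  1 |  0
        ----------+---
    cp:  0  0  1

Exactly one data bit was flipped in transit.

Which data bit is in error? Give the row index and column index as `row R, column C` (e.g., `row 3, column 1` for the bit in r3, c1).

row 0, column 2

Recompute each row's even parity and compare to rp:
  r0: data parity 1, sent rp 0 → mismatch
  r1: data parity 1, sent rp 1 → ok
  r2: data parity 0, sent rp 0 → ok
  r3: data parity 0, sent rp 0 → ok
Recompute each column's even parity and compare to cp:
  c0: data parity 0, sent cp 0 → ok
  c1: data parity 0, sent cp 0 → ok
  c2: data parity 0, sent cp 1 → mismatch
Exactly one row (r0) and one column (c2) fail → the flipped bit is at their intersection.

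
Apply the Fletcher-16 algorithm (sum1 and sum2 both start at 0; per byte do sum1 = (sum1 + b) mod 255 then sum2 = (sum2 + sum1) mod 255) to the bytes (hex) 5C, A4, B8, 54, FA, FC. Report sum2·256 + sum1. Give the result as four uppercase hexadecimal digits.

Running sums (mod 255):
  after byte 0 (5C): sum1=92, sum2=92
  after byte 1 (A4): sum1=1, sum2=93
  after byte 2 (B8): sum1=185, sum2=23
  after byte 3 (54): sum1=14, sum2=37
  after byte 4 (FA): sum1=9, sum2=46
  after byte 5 (FC): sum1=6, sum2=52
Checksum = sum2·256 + sum1 = 52·256 + 6 = 13318 = 0x3406.

3406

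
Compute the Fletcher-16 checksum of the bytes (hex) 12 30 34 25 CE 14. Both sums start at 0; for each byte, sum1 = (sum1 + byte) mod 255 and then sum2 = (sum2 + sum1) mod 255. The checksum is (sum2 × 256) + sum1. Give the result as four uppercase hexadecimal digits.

Running sums (mod 255):
  after byte 0 (12): sum1=18, sum2=18
  after byte 1 (30): sum1=66, sum2=84
  after byte 2 (34): sum1=118, sum2=202
  after byte 3 (25): sum1=155, sum2=102
  after byte 4 (CE): sum1=106, sum2=208
  after byte 5 (14): sum1=126, sum2=79
Checksum = sum2·256 + sum1 = 79·256 + 126 = 20350 = 0x4F7E.

4F7E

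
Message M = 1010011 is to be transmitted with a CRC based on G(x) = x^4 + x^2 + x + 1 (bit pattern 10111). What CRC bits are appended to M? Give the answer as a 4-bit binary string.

Append 4 zeros: 10100110000. Divide by 10111 (XOR where the leading bit is 1):
  pos 0: 10100 XOR 10111 = 00011
  pos 3: 11110 XOR 10111 = 01001
  pos 4: 10010 XOR 10111 = 00101
  pos 6: 10100 XOR 10111 = 00011
Remainder (last 4 bits) = 0011. This is the CRC / FCS.

0011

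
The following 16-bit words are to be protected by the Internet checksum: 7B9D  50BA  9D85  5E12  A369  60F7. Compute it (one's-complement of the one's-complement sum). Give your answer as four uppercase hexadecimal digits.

One's-complement addition (fold any carry out of bit 15 back into bit 0):
  0x7B9D + 0x50BA = 0x0CC57
  0xCC57 + 0x9D85 = 0x169DC → wrap carry → 0x69DD
  0x69DD + 0x5E12 = 0x0C7EF
  0xC7EF + 0xA369 = 0x16B58 → wrap carry → 0x6B59
  0x6B59 + 0x60F7 = 0x0CC50
One's-complement sum = 0xCC50.
Checksum = ~0xCC50 & 0xFFFF = 0x33AF.

33AF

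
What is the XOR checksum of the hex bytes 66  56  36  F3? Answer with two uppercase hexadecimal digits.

XOR the bytes together:
  start with 0x66
  0x66 ⊕ 0x56 = 0x30
  0x30 ⊕ 0x36 = 0x06
  0x06 ⊕ 0xF3 = 0xF5

F5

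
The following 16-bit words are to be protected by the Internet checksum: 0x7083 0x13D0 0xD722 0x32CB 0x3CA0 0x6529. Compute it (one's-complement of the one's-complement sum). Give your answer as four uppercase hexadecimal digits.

One's-complement addition (fold any carry out of bit 15 back into bit 0):
  0x7083 + 0x13D0 = 0x08453
  0x8453 + 0xD722 = 0x15B75 → wrap carry → 0x5B76
  0x5B76 + 0x32CB = 0x08E41
  0x8E41 + 0x3CA0 = 0x0CAE1
  0xCAE1 + 0x6529 = 0x1300A → wrap carry → 0x300B
One's-complement sum = 0x300B.
Checksum = ~0x300B & 0xFFFF = 0xCFF4.

CFF4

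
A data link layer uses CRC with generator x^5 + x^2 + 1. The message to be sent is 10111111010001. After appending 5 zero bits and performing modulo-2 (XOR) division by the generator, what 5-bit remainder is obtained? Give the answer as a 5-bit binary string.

10000

Append 5 zeros: 1011111101000100000. Divide by 100101 (XOR where the leading bit is 1):
  pos 0: 101111 XOR 100101 = 001010
  pos 2: 101011 XOR 100101 = 001110
  pos 4: 111001 XOR 100101 = 011100
  pos 5: 111000 XOR 100101 = 011101
  pos 6: 111010 XOR 100101 = 011111
  pos 7: 111110 XOR 100101 = 011011
  pos 8: 110111 XOR 100101 = 010010
  pos 9: 100100 XOR 100101 = 000001
Remainder (last 5 bits) = 10000. This is the CRC / FCS.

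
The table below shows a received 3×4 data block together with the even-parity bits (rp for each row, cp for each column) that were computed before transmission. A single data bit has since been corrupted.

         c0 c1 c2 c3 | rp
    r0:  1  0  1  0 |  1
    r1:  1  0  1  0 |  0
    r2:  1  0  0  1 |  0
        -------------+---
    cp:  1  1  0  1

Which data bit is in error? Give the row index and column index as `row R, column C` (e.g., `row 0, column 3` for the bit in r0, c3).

row 0, column 1

Recompute each row's even parity and compare to rp:
  r0: data parity 0, sent rp 1 → mismatch
  r1: data parity 0, sent rp 0 → ok
  r2: data parity 0, sent rp 0 → ok
Recompute each column's even parity and compare to cp:
  c0: data parity 1, sent cp 1 → ok
  c1: data parity 0, sent cp 1 → mismatch
  c2: data parity 0, sent cp 0 → ok
  c3: data parity 1, sent cp 1 → ok
Exactly one row (r0) and one column (c1) fail → the flipped bit is at their intersection.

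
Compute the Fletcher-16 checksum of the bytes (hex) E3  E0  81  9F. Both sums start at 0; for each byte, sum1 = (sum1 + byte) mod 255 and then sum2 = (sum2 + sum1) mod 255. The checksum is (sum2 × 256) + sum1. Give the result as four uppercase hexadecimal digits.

Running sums (mod 255):
  after byte 0 (E3): sum1=227, sum2=227
  after byte 1 (E0): sum1=196, sum2=168
  after byte 2 (81): sum1=70, sum2=238
  after byte 3 (9F): sum1=229, sum2=212
Checksum = sum2·256 + sum1 = 212·256 + 229 = 54501 = 0xD4E5.

D4E5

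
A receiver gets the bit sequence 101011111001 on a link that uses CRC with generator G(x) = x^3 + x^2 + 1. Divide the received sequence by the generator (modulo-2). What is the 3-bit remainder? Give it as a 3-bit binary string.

100

Modulo-2 division of 101011111001 by 1101:
  pos 0: 1010 XOR 1101 = 0111
  pos 1: 1111 XOR 1101 = 0010
  pos 3: 1011 XOR 1101 = 0110
  pos 4: 1101 XOR 1101 = 0000
  pos 8: 1001 XOR 1101 = 0100
Remainder = 100 (nonzero — an error is detected).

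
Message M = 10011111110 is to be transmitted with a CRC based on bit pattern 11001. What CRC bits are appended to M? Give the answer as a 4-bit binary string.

Append 4 zeros: 100111111100000. Divide by 11001 (XOR where the leading bit is 1):
  pos 0: 10011 XOR 11001 = 01010
  pos 1: 10101 XOR 11001 = 01100
  pos 2: 11001 XOR 11001 = 00000
  pos 7: 11100 XOR 11001 = 00101
  pos 9: 10100 XOR 11001 = 01101
  pos 10: 11010 XOR 11001 = 00011
Remainder (last 4 bits) = 0011. This is the CRC / FCS.

0011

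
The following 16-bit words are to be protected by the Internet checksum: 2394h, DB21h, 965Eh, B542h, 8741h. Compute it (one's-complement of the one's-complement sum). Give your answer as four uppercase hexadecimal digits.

2E67

One's-complement addition (fold any carry out of bit 15 back into bit 0):
  0x2394 + 0xDB21 = 0x0FEB5
  0xFEB5 + 0x965E = 0x19513 → wrap carry → 0x9514
  0x9514 + 0xB542 = 0x14A56 → wrap carry → 0x4A57
  0x4A57 + 0x8741 = 0x0D198
One's-complement sum = 0xD198.
Checksum = ~0xD198 & 0xFFFF = 0x2E67.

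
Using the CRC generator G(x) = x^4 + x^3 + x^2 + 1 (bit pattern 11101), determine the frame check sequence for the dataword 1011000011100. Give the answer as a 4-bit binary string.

Append 4 zeros: 10110000111000000. Divide by 11101 (XOR where the leading bit is 1):
  pos 0: 10110 XOR 11101 = 01011
  pos 1: 10110 XOR 11101 = 01011
  pos 2: 10110 XOR 11101 = 01011
  pos 3: 10110 XOR 11101 = 01011
  pos 4: 10111 XOR 11101 = 01010
  pos 5: 10101 XOR 11101 = 01000
  pos 6: 10001 XOR 11101 = 01100
  pos 7: 11000 XOR 11101 = 00101
  pos 9: 10100 XOR 11101 = 01001
  pos 10: 10010 XOR 11101 = 01111
  pos 11: 11110 XOR 11101 = 00011
Remainder (last 4 bits) = 0110. This is the CRC / FCS.

0110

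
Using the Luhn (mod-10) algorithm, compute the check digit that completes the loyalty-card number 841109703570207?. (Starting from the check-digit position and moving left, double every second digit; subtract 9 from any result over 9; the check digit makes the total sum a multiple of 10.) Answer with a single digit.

Partial digits right→left: 7 0 2 0 7 5 3 0 7 9 0 1 1 4 8
Double every second digit counting from the check-digit position (so the 1st, 3rd, 5th, ... of the partial from the right).
  doubled (with −9 where >9): 5 4 5 6 5 0 2 7 → sum 34
  kept as-is: 0 0 5 0 9 1 4 → sum 19
Total = 34 + 19 = 53.
Check digit = (10 − (53 mod 10)) mod 10 = 7.

7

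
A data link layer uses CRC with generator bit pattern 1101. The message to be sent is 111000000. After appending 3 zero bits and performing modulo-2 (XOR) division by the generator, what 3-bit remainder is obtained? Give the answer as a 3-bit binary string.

Append 3 zeros: 111000000000. Divide by 1101 (XOR where the leading bit is 1):
  pos 0: 1110 XOR 1101 = 0011
  pos 2: 1100 XOR 1101 = 0001
  pos 5: 1000 XOR 1101 = 0101
  pos 6: 1010 XOR 1101 = 0111
  pos 7: 1110 XOR 1101 = 0011
Remainder (last 3 bits) = 110. This is the CRC / FCS.

110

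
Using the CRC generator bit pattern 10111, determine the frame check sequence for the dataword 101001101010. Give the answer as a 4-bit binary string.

1010

Append 4 zeros: 1010011010100000. Divide by 10111 (XOR where the leading bit is 1):
  pos 0: 10100 XOR 10111 = 00011
  pos 3: 11110 XOR 10111 = 01001
  pos 4: 10011 XOR 10111 = 00100
  pos 6: 10001 XOR 10111 = 00110
  pos 8: 11000 XOR 10111 = 01111
  pos 9: 11110 XOR 10111 = 01001
  pos 10: 10010 XOR 10111 = 00101
Remainder (last 4 bits) = 1010. This is the CRC / FCS.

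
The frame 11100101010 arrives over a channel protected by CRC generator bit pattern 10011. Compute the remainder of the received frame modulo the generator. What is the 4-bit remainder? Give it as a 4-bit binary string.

0100

Modulo-2 division of 11100101010 by 10011:
  pos 0: 11100 XOR 10011 = 01111
  pos 1: 11111 XOR 10011 = 01100
  pos 2: 11000 XOR 10011 = 01011
  pos 3: 10111 XOR 10011 = 00100
  pos 5: 10001 XOR 10011 = 00010
Remainder = 0100 (nonzero — an error is detected).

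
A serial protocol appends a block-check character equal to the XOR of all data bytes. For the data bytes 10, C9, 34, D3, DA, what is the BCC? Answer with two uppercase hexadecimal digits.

E4

XOR the bytes together:
  start with 0x10
  0x10 ⊕ 0xC9 = 0xD9
  0xD9 ⊕ 0x34 = 0xED
  0xED ⊕ 0xD3 = 0x3E
  0x3E ⊕ 0xDA = 0xE4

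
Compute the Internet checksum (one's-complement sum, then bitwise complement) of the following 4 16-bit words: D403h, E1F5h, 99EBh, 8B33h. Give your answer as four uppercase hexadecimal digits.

24E7

One's-complement addition (fold any carry out of bit 15 back into bit 0):
  0xD403 + 0xE1F5 = 0x1B5F8 → wrap carry → 0xB5F9
  0xB5F9 + 0x99EB = 0x14FE4 → wrap carry → 0x4FE5
  0x4FE5 + 0x8B33 = 0x0DB18
One's-complement sum = 0xDB18.
Checksum = ~0xDB18 & 0xFFFF = 0x24E7.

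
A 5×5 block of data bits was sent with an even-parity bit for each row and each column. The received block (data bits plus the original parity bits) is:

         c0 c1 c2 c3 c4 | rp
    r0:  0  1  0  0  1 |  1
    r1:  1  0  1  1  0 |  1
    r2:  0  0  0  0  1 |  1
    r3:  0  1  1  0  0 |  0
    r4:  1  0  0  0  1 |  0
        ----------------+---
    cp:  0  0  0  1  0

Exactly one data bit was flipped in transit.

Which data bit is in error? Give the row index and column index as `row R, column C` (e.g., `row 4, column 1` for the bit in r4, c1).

row 0, column 4

Recompute each row's even parity and compare to rp:
  r0: data parity 0, sent rp 1 → mismatch
  r1: data parity 1, sent rp 1 → ok
  r2: data parity 1, sent rp 1 → ok
  r3: data parity 0, sent rp 0 → ok
  r4: data parity 0, sent rp 0 → ok
Recompute each column's even parity and compare to cp:
  c0: data parity 0, sent cp 0 → ok
  c1: data parity 0, sent cp 0 → ok
  c2: data parity 0, sent cp 0 → ok
  c3: data parity 1, sent cp 1 → ok
  c4: data parity 1, sent cp 0 → mismatch
Exactly one row (r0) and one column (c4) fail → the flipped bit is at their intersection.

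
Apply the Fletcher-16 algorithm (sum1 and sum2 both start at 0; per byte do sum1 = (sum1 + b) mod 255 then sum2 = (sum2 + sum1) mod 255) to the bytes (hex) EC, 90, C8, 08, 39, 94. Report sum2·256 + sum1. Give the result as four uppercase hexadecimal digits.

A21C

Running sums (mod 255):
  after byte 0 (EC): sum1=236, sum2=236
  after byte 1 (90): sum1=125, sum2=106
  after byte 2 (C8): sum1=70, sum2=176
  after byte 3 (08): sum1=78, sum2=254
  after byte 4 (39): sum1=135, sum2=134
  after byte 5 (94): sum1=28, sum2=162
Checksum = sum2·256 + sum1 = 162·256 + 28 = 41500 = 0xA21C.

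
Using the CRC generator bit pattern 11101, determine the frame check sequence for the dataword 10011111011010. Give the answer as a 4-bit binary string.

0001

Append 4 zeros: 100111110110100000. Divide by 11101 (XOR where the leading bit is 1):
  pos 0: 10011 XOR 11101 = 01110
  pos 1: 11101 XOR 11101 = 00000
  pos 6: 11011 XOR 11101 = 00110
  pos 8: 11001 XOR 11101 = 00100
  pos 10: 10000 XOR 11101 = 01101
  pos 11: 11010 XOR 11101 = 00111
  pos 13: 11100 XOR 11101 = 00001
Remainder (last 4 bits) = 0001. This is the CRC / FCS.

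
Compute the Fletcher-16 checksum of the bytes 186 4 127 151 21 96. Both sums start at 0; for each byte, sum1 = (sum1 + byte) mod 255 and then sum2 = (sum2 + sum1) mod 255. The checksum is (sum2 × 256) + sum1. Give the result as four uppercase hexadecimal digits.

C34B

Running sums (mod 255):
  after byte 0 (186): sum1=186, sum2=186
  after byte 1 (4): sum1=190, sum2=121
  after byte 2 (127): sum1=62, sum2=183
  after byte 3 (151): sum1=213, sum2=141
  after byte 4 (21): sum1=234, sum2=120
  after byte 5 (96): sum1=75, sum2=195
Checksum = sum2·256 + sum1 = 195·256 + 75 = 49995 = 0xC34B.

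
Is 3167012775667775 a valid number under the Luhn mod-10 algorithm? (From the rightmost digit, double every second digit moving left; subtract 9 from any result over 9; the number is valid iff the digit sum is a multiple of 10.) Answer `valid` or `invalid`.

From the right, keep odd positions and double even positions (subtract 9 from any doubled value over 9):
  doubled (positions 2,4,...): 5 5 3 5 4 0 3 6 → sum 31
  kept (positions 1,3,...): 5 7 6 5 7 1 7 1 → sum 39
Total = 70.
70 mod 10 = 0, so the number is valid.

valid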